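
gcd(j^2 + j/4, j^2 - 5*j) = j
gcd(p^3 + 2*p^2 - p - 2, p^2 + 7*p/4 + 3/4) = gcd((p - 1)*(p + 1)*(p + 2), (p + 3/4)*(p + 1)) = p + 1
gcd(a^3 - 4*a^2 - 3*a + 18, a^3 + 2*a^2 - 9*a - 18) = a^2 - a - 6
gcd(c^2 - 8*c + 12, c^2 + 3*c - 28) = 1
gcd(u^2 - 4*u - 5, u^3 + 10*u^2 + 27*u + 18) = u + 1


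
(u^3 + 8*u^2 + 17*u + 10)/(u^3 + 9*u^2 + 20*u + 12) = (u + 5)/(u + 6)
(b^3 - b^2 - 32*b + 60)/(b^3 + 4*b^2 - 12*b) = (b - 5)/b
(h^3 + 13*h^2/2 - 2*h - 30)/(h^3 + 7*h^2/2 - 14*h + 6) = (2*h + 5)/(2*h - 1)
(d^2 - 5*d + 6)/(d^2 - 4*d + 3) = (d - 2)/(d - 1)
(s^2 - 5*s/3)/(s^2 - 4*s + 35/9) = 3*s/(3*s - 7)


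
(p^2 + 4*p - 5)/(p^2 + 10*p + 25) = (p - 1)/(p + 5)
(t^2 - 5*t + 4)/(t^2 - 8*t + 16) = (t - 1)/(t - 4)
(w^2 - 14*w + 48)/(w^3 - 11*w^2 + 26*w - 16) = (w - 6)/(w^2 - 3*w + 2)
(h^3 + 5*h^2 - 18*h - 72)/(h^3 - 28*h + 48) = (h + 3)/(h - 2)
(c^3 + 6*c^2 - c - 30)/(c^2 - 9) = (c^2 + 3*c - 10)/(c - 3)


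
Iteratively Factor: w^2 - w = (w - 1)*(w)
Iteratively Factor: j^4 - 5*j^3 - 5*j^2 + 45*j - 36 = (j - 4)*(j^3 - j^2 - 9*j + 9) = (j - 4)*(j + 3)*(j^2 - 4*j + 3) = (j - 4)*(j - 1)*(j + 3)*(j - 3)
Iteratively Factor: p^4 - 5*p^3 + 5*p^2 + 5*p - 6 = (p + 1)*(p^3 - 6*p^2 + 11*p - 6) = (p - 2)*(p + 1)*(p^2 - 4*p + 3) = (p - 3)*(p - 2)*(p + 1)*(p - 1)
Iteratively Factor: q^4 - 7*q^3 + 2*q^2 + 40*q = (q - 5)*(q^3 - 2*q^2 - 8*q) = (q - 5)*(q + 2)*(q^2 - 4*q) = (q - 5)*(q - 4)*(q + 2)*(q)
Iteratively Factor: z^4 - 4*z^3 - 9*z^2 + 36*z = (z - 3)*(z^3 - z^2 - 12*z) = z*(z - 3)*(z^2 - z - 12) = z*(z - 3)*(z + 3)*(z - 4)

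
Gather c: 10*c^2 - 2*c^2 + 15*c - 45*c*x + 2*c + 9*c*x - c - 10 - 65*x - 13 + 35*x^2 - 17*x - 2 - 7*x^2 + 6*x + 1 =8*c^2 + c*(16 - 36*x) + 28*x^2 - 76*x - 24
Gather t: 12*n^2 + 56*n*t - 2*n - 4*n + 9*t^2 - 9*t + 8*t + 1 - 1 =12*n^2 - 6*n + 9*t^2 + t*(56*n - 1)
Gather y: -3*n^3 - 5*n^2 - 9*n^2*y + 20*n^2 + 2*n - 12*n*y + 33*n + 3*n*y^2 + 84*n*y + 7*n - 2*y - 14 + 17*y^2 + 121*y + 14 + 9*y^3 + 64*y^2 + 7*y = -3*n^3 + 15*n^2 + 42*n + 9*y^3 + y^2*(3*n + 81) + y*(-9*n^2 + 72*n + 126)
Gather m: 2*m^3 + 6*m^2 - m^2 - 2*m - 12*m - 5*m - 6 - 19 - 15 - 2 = 2*m^3 + 5*m^2 - 19*m - 42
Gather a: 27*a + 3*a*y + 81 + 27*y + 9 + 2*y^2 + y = a*(3*y + 27) + 2*y^2 + 28*y + 90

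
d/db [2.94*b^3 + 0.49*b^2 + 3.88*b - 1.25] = 8.82*b^2 + 0.98*b + 3.88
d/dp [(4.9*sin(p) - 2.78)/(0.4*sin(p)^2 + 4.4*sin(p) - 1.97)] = (-1.96*sin(p)^2 + 2.224*sin(p) + 2.579)*cos(p)/(0.16*sin(p)^4 + 3.52*sin(p)^3 + 17.784*sin(p)^2 - 17.336*sin(p) + 3.8809)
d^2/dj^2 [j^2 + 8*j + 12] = 2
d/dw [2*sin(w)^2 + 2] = 2*sin(2*w)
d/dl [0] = 0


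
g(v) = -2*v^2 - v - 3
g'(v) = -4*v - 1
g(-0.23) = -2.88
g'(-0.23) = -0.08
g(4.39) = -45.93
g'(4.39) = -18.56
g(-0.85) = -3.60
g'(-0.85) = 2.40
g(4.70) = -51.88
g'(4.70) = -19.80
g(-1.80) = -7.68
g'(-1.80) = 6.20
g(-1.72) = -7.20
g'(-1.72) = 5.88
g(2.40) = -16.92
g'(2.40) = -10.60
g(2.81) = -21.60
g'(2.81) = -12.24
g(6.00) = -81.00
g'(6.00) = -25.00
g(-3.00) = -18.00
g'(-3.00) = 11.00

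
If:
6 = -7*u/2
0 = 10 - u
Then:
No Solution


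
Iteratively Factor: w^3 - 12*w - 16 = (w + 2)*(w^2 - 2*w - 8) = (w + 2)^2*(w - 4)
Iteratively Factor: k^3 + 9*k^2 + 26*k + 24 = (k + 4)*(k^2 + 5*k + 6) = (k + 2)*(k + 4)*(k + 3)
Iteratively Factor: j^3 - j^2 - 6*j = (j + 2)*(j^2 - 3*j) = j*(j + 2)*(j - 3)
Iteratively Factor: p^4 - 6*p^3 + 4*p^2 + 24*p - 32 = (p - 2)*(p^3 - 4*p^2 - 4*p + 16) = (p - 2)*(p + 2)*(p^2 - 6*p + 8) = (p - 4)*(p - 2)*(p + 2)*(p - 2)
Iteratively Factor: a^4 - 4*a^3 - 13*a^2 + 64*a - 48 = (a - 3)*(a^3 - a^2 - 16*a + 16) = (a - 4)*(a - 3)*(a^2 + 3*a - 4) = (a - 4)*(a - 3)*(a + 4)*(a - 1)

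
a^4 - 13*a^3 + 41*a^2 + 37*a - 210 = (a - 7)*(a - 5)*(a - 3)*(a + 2)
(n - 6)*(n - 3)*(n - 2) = n^3 - 11*n^2 + 36*n - 36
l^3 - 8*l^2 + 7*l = l*(l - 7)*(l - 1)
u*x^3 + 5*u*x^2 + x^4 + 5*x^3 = x^2*(u + x)*(x + 5)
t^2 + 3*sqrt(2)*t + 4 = (t + sqrt(2))*(t + 2*sqrt(2))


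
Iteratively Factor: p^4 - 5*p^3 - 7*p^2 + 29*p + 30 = (p - 3)*(p^3 - 2*p^2 - 13*p - 10) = (p - 3)*(p + 2)*(p^2 - 4*p - 5) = (p - 3)*(p + 1)*(p + 2)*(p - 5)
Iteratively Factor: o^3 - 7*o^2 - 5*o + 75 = (o - 5)*(o^2 - 2*o - 15) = (o - 5)^2*(o + 3)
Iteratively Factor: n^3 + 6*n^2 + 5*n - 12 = (n - 1)*(n^2 + 7*n + 12) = (n - 1)*(n + 3)*(n + 4)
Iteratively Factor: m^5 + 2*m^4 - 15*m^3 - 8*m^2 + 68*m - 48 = (m + 4)*(m^4 - 2*m^3 - 7*m^2 + 20*m - 12) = (m - 2)*(m + 4)*(m^3 - 7*m + 6) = (m - 2)*(m + 3)*(m + 4)*(m^2 - 3*m + 2) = (m - 2)^2*(m + 3)*(m + 4)*(m - 1)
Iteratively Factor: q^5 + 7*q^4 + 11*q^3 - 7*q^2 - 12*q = (q + 3)*(q^4 + 4*q^3 - q^2 - 4*q) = (q + 1)*(q + 3)*(q^3 + 3*q^2 - 4*q) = (q - 1)*(q + 1)*(q + 3)*(q^2 + 4*q) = q*(q - 1)*(q + 1)*(q + 3)*(q + 4)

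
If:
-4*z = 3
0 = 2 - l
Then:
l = 2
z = -3/4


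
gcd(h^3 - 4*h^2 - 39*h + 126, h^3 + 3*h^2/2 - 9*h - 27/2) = h - 3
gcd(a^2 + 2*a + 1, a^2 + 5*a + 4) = a + 1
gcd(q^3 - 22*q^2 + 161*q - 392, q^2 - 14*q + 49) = q^2 - 14*q + 49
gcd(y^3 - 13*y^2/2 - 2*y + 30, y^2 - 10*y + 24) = y - 6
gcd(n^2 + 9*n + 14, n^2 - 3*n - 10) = n + 2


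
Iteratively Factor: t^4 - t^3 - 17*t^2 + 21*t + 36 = (t + 4)*(t^3 - 5*t^2 + 3*t + 9) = (t - 3)*(t + 4)*(t^2 - 2*t - 3) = (t - 3)*(t + 1)*(t + 4)*(t - 3)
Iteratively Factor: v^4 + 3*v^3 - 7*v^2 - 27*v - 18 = (v - 3)*(v^3 + 6*v^2 + 11*v + 6) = (v - 3)*(v + 3)*(v^2 + 3*v + 2) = (v - 3)*(v + 2)*(v + 3)*(v + 1)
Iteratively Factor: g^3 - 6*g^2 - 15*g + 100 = (g - 5)*(g^2 - g - 20) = (g - 5)*(g + 4)*(g - 5)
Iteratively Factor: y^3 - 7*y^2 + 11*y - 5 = (y - 5)*(y^2 - 2*y + 1) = (y - 5)*(y - 1)*(y - 1)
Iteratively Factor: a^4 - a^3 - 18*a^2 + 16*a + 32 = (a - 4)*(a^3 + 3*a^2 - 6*a - 8) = (a - 4)*(a + 4)*(a^2 - a - 2) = (a - 4)*(a - 2)*(a + 4)*(a + 1)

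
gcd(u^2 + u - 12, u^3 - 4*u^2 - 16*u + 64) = u + 4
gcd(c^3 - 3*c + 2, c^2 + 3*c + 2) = c + 2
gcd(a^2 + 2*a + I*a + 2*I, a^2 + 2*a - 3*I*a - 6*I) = a + 2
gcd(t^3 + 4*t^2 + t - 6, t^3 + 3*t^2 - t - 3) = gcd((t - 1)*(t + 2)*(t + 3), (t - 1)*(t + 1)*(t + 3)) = t^2 + 2*t - 3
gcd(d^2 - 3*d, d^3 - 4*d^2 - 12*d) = d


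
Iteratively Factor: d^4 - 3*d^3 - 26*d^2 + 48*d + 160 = (d - 5)*(d^3 + 2*d^2 - 16*d - 32) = (d - 5)*(d + 2)*(d^2 - 16) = (d - 5)*(d - 4)*(d + 2)*(d + 4)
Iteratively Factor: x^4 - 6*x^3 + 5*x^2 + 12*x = (x - 4)*(x^3 - 2*x^2 - 3*x) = (x - 4)*(x + 1)*(x^2 - 3*x) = x*(x - 4)*(x + 1)*(x - 3)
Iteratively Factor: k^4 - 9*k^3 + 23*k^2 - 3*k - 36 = (k - 4)*(k^3 - 5*k^2 + 3*k + 9) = (k - 4)*(k - 3)*(k^2 - 2*k - 3) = (k - 4)*(k - 3)^2*(k + 1)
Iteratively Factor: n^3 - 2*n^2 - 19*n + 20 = (n - 1)*(n^2 - n - 20) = (n - 1)*(n + 4)*(n - 5)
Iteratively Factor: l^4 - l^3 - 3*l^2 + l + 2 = (l + 1)*(l^3 - 2*l^2 - l + 2) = (l - 1)*(l + 1)*(l^2 - l - 2) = (l - 1)*(l + 1)^2*(l - 2)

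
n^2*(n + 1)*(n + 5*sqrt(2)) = n^4 + n^3 + 5*sqrt(2)*n^3 + 5*sqrt(2)*n^2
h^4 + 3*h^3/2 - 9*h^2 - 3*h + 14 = (h - 2)*(h + 7/2)*(h - sqrt(2))*(h + sqrt(2))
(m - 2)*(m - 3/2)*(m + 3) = m^3 - m^2/2 - 15*m/2 + 9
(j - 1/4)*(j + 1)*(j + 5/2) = j^3 + 13*j^2/4 + 13*j/8 - 5/8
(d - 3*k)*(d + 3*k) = d^2 - 9*k^2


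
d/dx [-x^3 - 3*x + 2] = -3*x^2 - 3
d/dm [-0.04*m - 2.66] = -0.0400000000000000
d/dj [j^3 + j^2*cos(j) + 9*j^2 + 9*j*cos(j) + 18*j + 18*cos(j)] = -j^2*sin(j) + 3*j^2 - 9*j*sin(j) + 2*j*cos(j) + 18*j - 18*sin(j) + 9*cos(j) + 18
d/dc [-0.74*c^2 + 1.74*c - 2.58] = 1.74 - 1.48*c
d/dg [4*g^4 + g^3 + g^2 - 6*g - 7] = 16*g^3 + 3*g^2 + 2*g - 6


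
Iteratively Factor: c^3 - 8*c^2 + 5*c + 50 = (c + 2)*(c^2 - 10*c + 25) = (c - 5)*(c + 2)*(c - 5)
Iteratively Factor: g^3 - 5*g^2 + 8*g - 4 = (g - 2)*(g^2 - 3*g + 2) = (g - 2)*(g - 1)*(g - 2)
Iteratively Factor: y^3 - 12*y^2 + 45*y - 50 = (y - 5)*(y^2 - 7*y + 10) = (y - 5)^2*(y - 2)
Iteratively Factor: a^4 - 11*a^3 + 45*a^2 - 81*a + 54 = (a - 3)*(a^3 - 8*a^2 + 21*a - 18) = (a - 3)^2*(a^2 - 5*a + 6) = (a - 3)^2*(a - 2)*(a - 3)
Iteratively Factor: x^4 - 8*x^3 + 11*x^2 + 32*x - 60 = (x + 2)*(x^3 - 10*x^2 + 31*x - 30) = (x - 5)*(x + 2)*(x^2 - 5*x + 6) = (x - 5)*(x - 2)*(x + 2)*(x - 3)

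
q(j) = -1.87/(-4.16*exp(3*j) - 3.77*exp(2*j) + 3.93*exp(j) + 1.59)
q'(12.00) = 0.00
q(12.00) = 0.00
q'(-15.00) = 0.00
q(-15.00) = -1.18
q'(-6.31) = 0.01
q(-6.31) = -1.17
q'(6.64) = -0.00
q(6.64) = 0.00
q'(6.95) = -0.00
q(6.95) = 0.00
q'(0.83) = -0.10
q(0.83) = 0.03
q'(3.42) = -0.00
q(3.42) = 0.00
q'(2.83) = -0.00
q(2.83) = 0.00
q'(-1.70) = 0.16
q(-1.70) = -0.87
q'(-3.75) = 0.06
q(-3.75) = -1.11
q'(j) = -1.87*(12.48*exp(3*j) + 7.54*exp(2*j) - 3.93*exp(j))/(-4.16*exp(3*j) - 3.77*exp(2*j) + 3.93*exp(j) + 1.59)^2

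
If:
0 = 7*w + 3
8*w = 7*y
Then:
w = -3/7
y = -24/49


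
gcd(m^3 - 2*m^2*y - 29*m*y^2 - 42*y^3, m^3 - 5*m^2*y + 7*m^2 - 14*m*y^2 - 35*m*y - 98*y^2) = -m^2 + 5*m*y + 14*y^2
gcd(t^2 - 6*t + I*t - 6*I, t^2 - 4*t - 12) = t - 6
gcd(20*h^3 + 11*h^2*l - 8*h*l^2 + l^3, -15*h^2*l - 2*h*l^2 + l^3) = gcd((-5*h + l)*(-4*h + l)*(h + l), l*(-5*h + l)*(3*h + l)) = 5*h - l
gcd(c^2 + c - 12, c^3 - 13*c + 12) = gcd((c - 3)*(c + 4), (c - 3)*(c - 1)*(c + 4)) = c^2 + c - 12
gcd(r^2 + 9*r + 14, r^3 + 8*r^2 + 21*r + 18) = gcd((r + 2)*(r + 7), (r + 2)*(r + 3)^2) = r + 2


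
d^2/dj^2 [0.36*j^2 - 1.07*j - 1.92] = 0.720000000000000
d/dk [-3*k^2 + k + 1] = 1 - 6*k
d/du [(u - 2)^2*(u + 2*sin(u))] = (u - 2)*(2*u + (u - 2)*(2*cos(u) + 1) + 4*sin(u))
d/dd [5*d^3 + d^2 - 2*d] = 15*d^2 + 2*d - 2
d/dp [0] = 0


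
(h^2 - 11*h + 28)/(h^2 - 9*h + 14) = (h - 4)/(h - 2)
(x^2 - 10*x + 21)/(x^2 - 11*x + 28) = (x - 3)/(x - 4)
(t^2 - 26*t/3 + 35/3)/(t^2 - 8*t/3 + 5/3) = (t - 7)/(t - 1)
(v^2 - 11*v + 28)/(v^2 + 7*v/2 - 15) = 2*(v^2 - 11*v + 28)/(2*v^2 + 7*v - 30)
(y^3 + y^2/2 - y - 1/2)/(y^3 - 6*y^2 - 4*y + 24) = (y^3 + y^2/2 - y - 1/2)/(y^3 - 6*y^2 - 4*y + 24)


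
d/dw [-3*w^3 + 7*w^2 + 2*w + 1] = -9*w^2 + 14*w + 2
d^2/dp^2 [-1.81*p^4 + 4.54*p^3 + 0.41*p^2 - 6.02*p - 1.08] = -21.72*p^2 + 27.24*p + 0.82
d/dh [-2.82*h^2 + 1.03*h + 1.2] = 1.03 - 5.64*h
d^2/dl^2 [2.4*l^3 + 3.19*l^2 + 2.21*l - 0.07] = 14.4*l + 6.38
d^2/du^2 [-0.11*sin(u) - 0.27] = 0.11*sin(u)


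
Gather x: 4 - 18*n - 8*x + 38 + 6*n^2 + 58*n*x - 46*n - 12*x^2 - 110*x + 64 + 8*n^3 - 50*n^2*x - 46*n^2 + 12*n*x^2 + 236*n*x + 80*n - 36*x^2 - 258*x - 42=8*n^3 - 40*n^2 + 16*n + x^2*(12*n - 48) + x*(-50*n^2 + 294*n - 376) + 64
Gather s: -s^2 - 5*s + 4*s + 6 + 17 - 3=-s^2 - s + 20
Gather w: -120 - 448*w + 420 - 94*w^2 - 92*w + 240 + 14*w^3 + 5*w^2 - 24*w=14*w^3 - 89*w^2 - 564*w + 540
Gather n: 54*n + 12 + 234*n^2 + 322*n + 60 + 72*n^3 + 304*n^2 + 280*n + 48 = 72*n^3 + 538*n^2 + 656*n + 120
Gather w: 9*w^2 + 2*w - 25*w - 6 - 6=9*w^2 - 23*w - 12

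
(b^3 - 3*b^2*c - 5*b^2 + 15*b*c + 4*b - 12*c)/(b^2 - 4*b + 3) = (b^2 - 3*b*c - 4*b + 12*c)/(b - 3)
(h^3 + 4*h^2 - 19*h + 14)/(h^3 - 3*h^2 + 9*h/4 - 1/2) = 4*(h^2 + 6*h - 7)/(4*h^2 - 4*h + 1)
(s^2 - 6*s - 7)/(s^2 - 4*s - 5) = (s - 7)/(s - 5)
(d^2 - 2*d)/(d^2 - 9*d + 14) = d/(d - 7)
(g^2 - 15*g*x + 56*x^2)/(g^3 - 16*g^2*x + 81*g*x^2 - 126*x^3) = (g - 8*x)/(g^2 - 9*g*x + 18*x^2)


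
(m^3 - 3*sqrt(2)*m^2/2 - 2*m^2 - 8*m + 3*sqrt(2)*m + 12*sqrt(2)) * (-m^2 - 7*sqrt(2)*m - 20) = -m^5 - 11*sqrt(2)*m^4/2 + 2*m^4 + 9*m^3 + 11*sqrt(2)*m^3 - 2*m^2 + 74*sqrt(2)*m^2 - 60*sqrt(2)*m - 8*m - 240*sqrt(2)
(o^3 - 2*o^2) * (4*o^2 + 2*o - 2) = 4*o^5 - 6*o^4 - 6*o^3 + 4*o^2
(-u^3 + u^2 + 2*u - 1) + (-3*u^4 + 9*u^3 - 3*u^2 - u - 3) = -3*u^4 + 8*u^3 - 2*u^2 + u - 4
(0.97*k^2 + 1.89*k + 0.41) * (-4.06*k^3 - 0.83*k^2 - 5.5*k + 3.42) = -3.9382*k^5 - 8.4785*k^4 - 8.5683*k^3 - 7.4179*k^2 + 4.2088*k + 1.4022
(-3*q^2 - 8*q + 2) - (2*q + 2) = -3*q^2 - 10*q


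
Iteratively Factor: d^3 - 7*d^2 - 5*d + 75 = (d + 3)*(d^2 - 10*d + 25) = (d - 5)*(d + 3)*(d - 5)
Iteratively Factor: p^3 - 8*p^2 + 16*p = (p)*(p^2 - 8*p + 16) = p*(p - 4)*(p - 4)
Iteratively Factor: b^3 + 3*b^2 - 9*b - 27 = (b + 3)*(b^2 - 9) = (b - 3)*(b + 3)*(b + 3)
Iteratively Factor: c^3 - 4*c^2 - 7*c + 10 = (c - 5)*(c^2 + c - 2) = (c - 5)*(c - 1)*(c + 2)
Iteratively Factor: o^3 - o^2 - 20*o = (o)*(o^2 - o - 20) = o*(o + 4)*(o - 5)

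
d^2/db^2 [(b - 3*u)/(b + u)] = -8*u/(b + u)^3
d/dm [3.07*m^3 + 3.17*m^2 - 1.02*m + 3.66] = 9.21*m^2 + 6.34*m - 1.02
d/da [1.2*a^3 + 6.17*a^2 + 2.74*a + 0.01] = 3.6*a^2 + 12.34*a + 2.74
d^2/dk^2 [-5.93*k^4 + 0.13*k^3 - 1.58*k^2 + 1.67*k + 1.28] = -71.16*k^2 + 0.78*k - 3.16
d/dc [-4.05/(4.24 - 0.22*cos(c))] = 0.891*sin(c)/(0.22*cos(c) - 4.24)^2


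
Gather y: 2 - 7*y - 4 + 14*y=7*y - 2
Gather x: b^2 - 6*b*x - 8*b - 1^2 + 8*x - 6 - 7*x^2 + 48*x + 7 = b^2 - 8*b - 7*x^2 + x*(56 - 6*b)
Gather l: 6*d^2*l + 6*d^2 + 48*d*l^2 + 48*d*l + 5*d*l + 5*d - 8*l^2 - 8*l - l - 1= 6*d^2 + 5*d + l^2*(48*d - 8) + l*(6*d^2 + 53*d - 9) - 1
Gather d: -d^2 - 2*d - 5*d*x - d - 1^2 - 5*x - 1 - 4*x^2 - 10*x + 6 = -d^2 + d*(-5*x - 3) - 4*x^2 - 15*x + 4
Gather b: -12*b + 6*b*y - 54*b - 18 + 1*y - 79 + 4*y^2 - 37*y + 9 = b*(6*y - 66) + 4*y^2 - 36*y - 88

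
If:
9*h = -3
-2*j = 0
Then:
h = -1/3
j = 0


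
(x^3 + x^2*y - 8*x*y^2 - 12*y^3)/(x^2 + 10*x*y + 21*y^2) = (x^3 + x^2*y - 8*x*y^2 - 12*y^3)/(x^2 + 10*x*y + 21*y^2)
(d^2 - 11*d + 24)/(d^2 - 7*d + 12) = (d - 8)/(d - 4)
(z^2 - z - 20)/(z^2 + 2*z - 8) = (z - 5)/(z - 2)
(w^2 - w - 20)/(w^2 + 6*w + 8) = (w - 5)/(w + 2)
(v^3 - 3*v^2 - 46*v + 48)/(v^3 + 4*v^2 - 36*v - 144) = (v^2 - 9*v + 8)/(v^2 - 2*v - 24)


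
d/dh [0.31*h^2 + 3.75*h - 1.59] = 0.62*h + 3.75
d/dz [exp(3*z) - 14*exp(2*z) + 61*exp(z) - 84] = (3*exp(2*z) - 28*exp(z) + 61)*exp(z)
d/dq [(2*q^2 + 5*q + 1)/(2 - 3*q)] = (-6*q^2 + 8*q + 13)/(9*q^2 - 12*q + 4)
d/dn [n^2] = 2*n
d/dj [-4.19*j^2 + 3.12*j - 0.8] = 3.12 - 8.38*j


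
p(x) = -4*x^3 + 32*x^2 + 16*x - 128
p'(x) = -12*x^2 + 64*x + 16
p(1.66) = -31.56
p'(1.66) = 89.17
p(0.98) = -85.35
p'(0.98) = 67.20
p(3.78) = 173.67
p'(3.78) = 86.46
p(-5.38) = 1335.02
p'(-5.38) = -675.65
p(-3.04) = 231.47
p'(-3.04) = -289.46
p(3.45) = 143.83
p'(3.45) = 93.97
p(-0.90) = -113.56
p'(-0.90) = -51.32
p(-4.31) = 717.73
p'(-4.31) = -482.75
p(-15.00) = 20332.00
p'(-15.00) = -3644.00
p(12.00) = -2240.00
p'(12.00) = -944.00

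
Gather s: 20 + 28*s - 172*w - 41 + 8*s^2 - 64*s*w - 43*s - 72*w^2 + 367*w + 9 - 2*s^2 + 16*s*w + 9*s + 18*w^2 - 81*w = 6*s^2 + s*(-48*w - 6) - 54*w^2 + 114*w - 12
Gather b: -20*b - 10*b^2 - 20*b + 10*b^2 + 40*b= 0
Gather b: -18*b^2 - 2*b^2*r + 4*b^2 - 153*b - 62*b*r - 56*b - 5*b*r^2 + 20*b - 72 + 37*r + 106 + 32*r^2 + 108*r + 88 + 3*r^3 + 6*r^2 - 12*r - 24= b^2*(-2*r - 14) + b*(-5*r^2 - 62*r - 189) + 3*r^3 + 38*r^2 + 133*r + 98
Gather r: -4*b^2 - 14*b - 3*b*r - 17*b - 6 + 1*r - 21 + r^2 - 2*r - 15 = -4*b^2 - 31*b + r^2 + r*(-3*b - 1) - 42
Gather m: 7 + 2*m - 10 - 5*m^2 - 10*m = -5*m^2 - 8*m - 3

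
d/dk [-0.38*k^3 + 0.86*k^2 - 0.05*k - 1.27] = -1.14*k^2 + 1.72*k - 0.05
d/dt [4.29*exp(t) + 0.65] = 4.29*exp(t)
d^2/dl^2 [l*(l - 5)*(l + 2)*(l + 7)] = 12*l^2 + 24*l - 62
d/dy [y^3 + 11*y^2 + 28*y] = 3*y^2 + 22*y + 28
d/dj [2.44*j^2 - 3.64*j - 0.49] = 4.88*j - 3.64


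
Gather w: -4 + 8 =4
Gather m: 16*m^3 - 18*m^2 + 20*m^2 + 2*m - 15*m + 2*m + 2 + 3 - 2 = 16*m^3 + 2*m^2 - 11*m + 3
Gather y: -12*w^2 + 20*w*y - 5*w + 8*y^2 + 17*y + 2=-12*w^2 - 5*w + 8*y^2 + y*(20*w + 17) + 2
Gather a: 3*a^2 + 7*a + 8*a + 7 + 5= 3*a^2 + 15*a + 12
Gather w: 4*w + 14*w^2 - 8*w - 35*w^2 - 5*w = -21*w^2 - 9*w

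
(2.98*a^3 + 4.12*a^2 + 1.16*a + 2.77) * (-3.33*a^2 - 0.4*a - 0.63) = -9.9234*a^5 - 14.9116*a^4 - 7.3882*a^3 - 12.2837*a^2 - 1.8388*a - 1.7451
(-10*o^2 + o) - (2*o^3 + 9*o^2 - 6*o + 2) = -2*o^3 - 19*o^2 + 7*o - 2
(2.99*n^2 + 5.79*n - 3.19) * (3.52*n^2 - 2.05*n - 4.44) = 10.5248*n^4 + 14.2513*n^3 - 36.3739*n^2 - 19.1681*n + 14.1636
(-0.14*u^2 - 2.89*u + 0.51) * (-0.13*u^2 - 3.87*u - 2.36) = 0.0182*u^4 + 0.9175*u^3 + 11.4484*u^2 + 4.8467*u - 1.2036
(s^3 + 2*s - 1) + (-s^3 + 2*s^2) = 2*s^2 + 2*s - 1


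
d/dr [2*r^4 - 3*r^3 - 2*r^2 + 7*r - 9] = 8*r^3 - 9*r^2 - 4*r + 7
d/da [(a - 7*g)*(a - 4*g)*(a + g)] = 3*a^2 - 20*a*g + 17*g^2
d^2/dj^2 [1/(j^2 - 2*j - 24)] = 2*(j^2 - 2*j - 4*(j - 1)^2 - 24)/(-j^2 + 2*j + 24)^3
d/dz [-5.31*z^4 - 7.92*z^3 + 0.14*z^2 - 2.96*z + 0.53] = -21.24*z^3 - 23.76*z^2 + 0.28*z - 2.96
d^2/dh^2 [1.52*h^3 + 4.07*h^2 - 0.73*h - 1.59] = 9.12*h + 8.14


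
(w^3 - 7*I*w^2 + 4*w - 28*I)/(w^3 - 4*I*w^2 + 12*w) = (w^2 - 9*I*w - 14)/(w*(w - 6*I))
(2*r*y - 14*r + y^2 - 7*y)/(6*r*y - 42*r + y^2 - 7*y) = (2*r + y)/(6*r + y)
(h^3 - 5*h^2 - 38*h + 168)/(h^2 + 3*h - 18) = (h^2 - 11*h + 28)/(h - 3)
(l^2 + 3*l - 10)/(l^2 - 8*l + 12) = (l + 5)/(l - 6)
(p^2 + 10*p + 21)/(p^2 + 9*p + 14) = (p + 3)/(p + 2)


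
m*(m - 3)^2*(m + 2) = m^4 - 4*m^3 - 3*m^2 + 18*m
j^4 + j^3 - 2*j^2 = j^2*(j - 1)*(j + 2)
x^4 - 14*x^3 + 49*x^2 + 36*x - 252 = (x - 7)*(x - 6)*(x - 3)*(x + 2)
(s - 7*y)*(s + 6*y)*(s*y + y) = s^3*y - s^2*y^2 + s^2*y - 42*s*y^3 - s*y^2 - 42*y^3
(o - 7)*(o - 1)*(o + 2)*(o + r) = o^4 + o^3*r - 6*o^3 - 6*o^2*r - 9*o^2 - 9*o*r + 14*o + 14*r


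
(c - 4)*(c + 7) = c^2 + 3*c - 28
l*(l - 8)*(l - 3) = l^3 - 11*l^2 + 24*l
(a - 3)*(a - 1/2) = a^2 - 7*a/2 + 3/2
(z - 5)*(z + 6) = z^2 + z - 30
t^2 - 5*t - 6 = (t - 6)*(t + 1)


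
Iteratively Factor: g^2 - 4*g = (g)*(g - 4)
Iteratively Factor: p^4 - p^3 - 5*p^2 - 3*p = (p)*(p^3 - p^2 - 5*p - 3) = p*(p + 1)*(p^2 - 2*p - 3) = p*(p + 1)^2*(p - 3)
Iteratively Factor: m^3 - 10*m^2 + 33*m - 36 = (m - 3)*(m^2 - 7*m + 12) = (m - 3)^2*(m - 4)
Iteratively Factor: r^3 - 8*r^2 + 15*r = (r)*(r^2 - 8*r + 15) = r*(r - 5)*(r - 3)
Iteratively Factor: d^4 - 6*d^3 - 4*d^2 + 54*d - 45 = (d - 5)*(d^3 - d^2 - 9*d + 9) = (d - 5)*(d - 1)*(d^2 - 9) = (d - 5)*(d - 1)*(d + 3)*(d - 3)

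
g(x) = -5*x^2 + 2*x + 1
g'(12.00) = -118.00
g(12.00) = -695.00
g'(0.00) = 2.00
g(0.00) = 1.00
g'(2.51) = -23.10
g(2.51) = -25.48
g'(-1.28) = 14.80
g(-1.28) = -9.75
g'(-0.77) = 9.70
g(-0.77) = -3.50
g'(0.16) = 0.40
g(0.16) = 1.19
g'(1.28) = -10.80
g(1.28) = -4.63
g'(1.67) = -14.70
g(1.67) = -9.60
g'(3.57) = -33.70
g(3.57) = -55.58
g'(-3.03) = 32.30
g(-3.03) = -50.96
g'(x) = 2 - 10*x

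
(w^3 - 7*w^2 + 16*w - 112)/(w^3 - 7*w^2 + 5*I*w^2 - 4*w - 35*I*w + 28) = (w - 4*I)/(w + I)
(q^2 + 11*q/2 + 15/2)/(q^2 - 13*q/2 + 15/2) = (2*q^2 + 11*q + 15)/(2*q^2 - 13*q + 15)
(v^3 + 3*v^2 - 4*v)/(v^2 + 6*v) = (v^2 + 3*v - 4)/(v + 6)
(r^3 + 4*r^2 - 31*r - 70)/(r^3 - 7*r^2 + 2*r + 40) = (r + 7)/(r - 4)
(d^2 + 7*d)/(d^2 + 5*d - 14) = d/(d - 2)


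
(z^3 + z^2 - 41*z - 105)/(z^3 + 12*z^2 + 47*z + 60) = (z - 7)/(z + 4)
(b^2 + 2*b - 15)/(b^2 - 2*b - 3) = (b + 5)/(b + 1)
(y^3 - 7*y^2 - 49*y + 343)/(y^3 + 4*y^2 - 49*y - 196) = (y - 7)/(y + 4)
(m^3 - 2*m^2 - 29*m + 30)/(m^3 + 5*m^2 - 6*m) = (m^2 - m - 30)/(m*(m + 6))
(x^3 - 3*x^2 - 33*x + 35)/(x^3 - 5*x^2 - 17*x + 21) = (x + 5)/(x + 3)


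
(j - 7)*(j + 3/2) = j^2 - 11*j/2 - 21/2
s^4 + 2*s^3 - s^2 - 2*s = s*(s - 1)*(s + 1)*(s + 2)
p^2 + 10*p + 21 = (p + 3)*(p + 7)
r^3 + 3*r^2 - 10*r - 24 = (r - 3)*(r + 2)*(r + 4)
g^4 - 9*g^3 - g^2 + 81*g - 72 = (g - 8)*(g - 3)*(g - 1)*(g + 3)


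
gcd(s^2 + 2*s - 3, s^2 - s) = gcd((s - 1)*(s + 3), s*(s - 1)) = s - 1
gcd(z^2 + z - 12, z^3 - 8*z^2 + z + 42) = z - 3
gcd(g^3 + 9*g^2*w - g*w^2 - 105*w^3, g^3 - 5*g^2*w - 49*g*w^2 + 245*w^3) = g + 7*w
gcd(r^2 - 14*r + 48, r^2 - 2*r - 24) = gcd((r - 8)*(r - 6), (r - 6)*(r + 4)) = r - 6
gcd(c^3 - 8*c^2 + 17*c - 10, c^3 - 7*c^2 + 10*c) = c^2 - 7*c + 10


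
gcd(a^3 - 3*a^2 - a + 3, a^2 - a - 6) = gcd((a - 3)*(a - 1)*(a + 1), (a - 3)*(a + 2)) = a - 3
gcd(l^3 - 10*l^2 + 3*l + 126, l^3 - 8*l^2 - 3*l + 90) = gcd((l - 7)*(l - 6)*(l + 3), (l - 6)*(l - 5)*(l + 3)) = l^2 - 3*l - 18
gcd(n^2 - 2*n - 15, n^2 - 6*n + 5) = n - 5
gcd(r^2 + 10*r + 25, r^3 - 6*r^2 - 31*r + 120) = r + 5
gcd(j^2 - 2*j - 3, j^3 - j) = j + 1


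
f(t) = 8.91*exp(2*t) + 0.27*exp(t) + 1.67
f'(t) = 17.82*exp(2*t) + 0.27*exp(t)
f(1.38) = 143.52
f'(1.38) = 282.63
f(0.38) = 21.12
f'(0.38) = 38.50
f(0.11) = 13.07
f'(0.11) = 22.51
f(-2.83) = 1.72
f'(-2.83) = 0.08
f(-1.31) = 2.39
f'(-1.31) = 1.37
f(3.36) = 7394.21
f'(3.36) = 14777.30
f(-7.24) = 1.67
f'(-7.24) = 0.00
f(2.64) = 1755.11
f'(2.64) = 3503.09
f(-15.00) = 1.67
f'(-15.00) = 0.00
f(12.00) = 236018122122.37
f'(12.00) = 472036200297.60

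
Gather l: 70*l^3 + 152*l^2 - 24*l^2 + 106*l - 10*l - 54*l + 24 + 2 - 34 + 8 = 70*l^3 + 128*l^2 + 42*l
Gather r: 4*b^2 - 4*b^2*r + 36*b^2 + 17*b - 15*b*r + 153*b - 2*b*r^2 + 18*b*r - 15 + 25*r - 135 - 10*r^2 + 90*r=40*b^2 + 170*b + r^2*(-2*b - 10) + r*(-4*b^2 + 3*b + 115) - 150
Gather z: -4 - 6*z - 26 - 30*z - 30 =-36*z - 60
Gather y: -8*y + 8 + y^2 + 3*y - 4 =y^2 - 5*y + 4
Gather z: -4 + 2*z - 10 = 2*z - 14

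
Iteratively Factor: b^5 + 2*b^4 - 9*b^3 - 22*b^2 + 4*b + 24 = (b + 2)*(b^4 - 9*b^2 - 4*b + 12) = (b - 3)*(b + 2)*(b^3 + 3*b^2 - 4) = (b - 3)*(b - 1)*(b + 2)*(b^2 + 4*b + 4) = (b - 3)*(b - 1)*(b + 2)^2*(b + 2)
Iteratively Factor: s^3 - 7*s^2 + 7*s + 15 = (s + 1)*(s^2 - 8*s + 15) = (s - 5)*(s + 1)*(s - 3)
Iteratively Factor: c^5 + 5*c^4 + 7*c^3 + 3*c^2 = (c + 1)*(c^4 + 4*c^3 + 3*c^2) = (c + 1)*(c + 3)*(c^3 + c^2) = c*(c + 1)*(c + 3)*(c^2 + c) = c*(c + 1)^2*(c + 3)*(c)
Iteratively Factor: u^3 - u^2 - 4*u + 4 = (u - 1)*(u^2 - 4) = (u - 1)*(u + 2)*(u - 2)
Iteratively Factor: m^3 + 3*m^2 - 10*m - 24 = (m + 4)*(m^2 - m - 6) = (m - 3)*(m + 4)*(m + 2)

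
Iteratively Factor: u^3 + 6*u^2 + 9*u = (u + 3)*(u^2 + 3*u) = (u + 3)^2*(u)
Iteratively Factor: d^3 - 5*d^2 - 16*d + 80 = (d + 4)*(d^2 - 9*d + 20) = (d - 4)*(d + 4)*(d - 5)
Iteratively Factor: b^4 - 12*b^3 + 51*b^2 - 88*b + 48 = (b - 4)*(b^3 - 8*b^2 + 19*b - 12) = (b - 4)*(b - 3)*(b^2 - 5*b + 4) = (b - 4)^2*(b - 3)*(b - 1)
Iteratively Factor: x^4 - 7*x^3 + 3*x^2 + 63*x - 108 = (x - 4)*(x^3 - 3*x^2 - 9*x + 27) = (x - 4)*(x - 3)*(x^2 - 9) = (x - 4)*(x - 3)*(x + 3)*(x - 3)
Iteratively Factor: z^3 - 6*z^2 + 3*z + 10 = (z + 1)*(z^2 - 7*z + 10) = (z - 5)*(z + 1)*(z - 2)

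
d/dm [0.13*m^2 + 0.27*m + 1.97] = 0.26*m + 0.27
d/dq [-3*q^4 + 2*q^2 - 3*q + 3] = -12*q^3 + 4*q - 3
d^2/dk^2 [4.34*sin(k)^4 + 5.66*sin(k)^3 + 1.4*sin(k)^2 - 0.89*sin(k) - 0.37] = -69.44*sin(k)^4 - 50.94*sin(k)^3 + 46.48*sin(k)^2 + 34.85*sin(k) + 2.8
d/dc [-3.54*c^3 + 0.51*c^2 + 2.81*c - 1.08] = -10.62*c^2 + 1.02*c + 2.81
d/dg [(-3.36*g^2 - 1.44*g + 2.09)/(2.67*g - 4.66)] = (-8.9712*g^2 + 31.3152*g + 1.1301)/(7.1289*g^2 - 24.8844*g + 21.7156)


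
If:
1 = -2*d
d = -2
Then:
No Solution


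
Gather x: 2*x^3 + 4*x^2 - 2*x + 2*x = 2*x^3 + 4*x^2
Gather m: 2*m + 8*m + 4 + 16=10*m + 20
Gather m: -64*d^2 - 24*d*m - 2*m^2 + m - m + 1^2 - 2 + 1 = -64*d^2 - 24*d*m - 2*m^2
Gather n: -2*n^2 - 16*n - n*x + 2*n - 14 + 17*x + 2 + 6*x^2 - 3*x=-2*n^2 + n*(-x - 14) + 6*x^2 + 14*x - 12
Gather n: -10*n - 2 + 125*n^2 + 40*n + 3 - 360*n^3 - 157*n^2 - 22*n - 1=-360*n^3 - 32*n^2 + 8*n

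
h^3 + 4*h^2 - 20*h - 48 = (h - 4)*(h + 2)*(h + 6)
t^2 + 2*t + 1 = (t + 1)^2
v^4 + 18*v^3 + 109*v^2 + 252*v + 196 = (v + 2)^2*(v + 7)^2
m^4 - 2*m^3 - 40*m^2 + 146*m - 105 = (m - 5)*(m - 3)*(m - 1)*(m + 7)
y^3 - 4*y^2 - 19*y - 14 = (y - 7)*(y + 1)*(y + 2)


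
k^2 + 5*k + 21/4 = (k + 3/2)*(k + 7/2)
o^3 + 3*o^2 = o^2*(o + 3)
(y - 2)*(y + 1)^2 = y^3 - 3*y - 2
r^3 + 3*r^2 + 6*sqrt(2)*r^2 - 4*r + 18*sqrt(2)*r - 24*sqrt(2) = (r - 1)*(r + 4)*(r + 6*sqrt(2))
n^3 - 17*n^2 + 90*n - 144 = (n - 8)*(n - 6)*(n - 3)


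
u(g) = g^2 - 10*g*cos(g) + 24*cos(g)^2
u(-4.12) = 1.45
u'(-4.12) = -14.60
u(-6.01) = 116.24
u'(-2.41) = -5.14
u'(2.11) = 48.61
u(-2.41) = 1.16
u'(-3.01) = 1.60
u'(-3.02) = 1.77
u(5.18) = 8.36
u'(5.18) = -21.07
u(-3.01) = 2.81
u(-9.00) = 18.92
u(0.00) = 24.00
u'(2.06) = 46.91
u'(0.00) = -10.00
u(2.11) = 21.61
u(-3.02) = 2.79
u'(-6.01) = -50.33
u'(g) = 10*g*sin(g) + 2*g - 48*sin(g)*cos(g) - 10*cos(g)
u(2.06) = 19.22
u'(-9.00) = 10.18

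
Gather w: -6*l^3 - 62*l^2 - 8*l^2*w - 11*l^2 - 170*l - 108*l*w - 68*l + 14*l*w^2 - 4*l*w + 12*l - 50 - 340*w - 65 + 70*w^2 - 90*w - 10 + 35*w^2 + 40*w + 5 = -6*l^3 - 73*l^2 - 226*l + w^2*(14*l + 105) + w*(-8*l^2 - 112*l - 390) - 120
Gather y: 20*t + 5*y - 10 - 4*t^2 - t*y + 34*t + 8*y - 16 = -4*t^2 + 54*t + y*(13 - t) - 26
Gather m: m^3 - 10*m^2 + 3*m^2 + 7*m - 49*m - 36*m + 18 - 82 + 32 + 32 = m^3 - 7*m^2 - 78*m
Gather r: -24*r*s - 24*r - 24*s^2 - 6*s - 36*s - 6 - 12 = r*(-24*s - 24) - 24*s^2 - 42*s - 18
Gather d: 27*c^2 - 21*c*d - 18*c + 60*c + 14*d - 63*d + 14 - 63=27*c^2 + 42*c + d*(-21*c - 49) - 49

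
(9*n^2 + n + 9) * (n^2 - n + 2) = 9*n^4 - 8*n^3 + 26*n^2 - 7*n + 18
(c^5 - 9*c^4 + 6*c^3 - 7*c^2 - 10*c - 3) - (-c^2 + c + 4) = c^5 - 9*c^4 + 6*c^3 - 6*c^2 - 11*c - 7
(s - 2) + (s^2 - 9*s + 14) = s^2 - 8*s + 12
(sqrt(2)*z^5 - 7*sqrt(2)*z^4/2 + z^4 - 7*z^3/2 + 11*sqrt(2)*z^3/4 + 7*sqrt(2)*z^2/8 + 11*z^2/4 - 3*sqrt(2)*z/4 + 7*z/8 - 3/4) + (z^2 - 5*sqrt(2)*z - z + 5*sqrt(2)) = sqrt(2)*z^5 - 7*sqrt(2)*z^4/2 + z^4 - 7*z^3/2 + 11*sqrt(2)*z^3/4 + 7*sqrt(2)*z^2/8 + 15*z^2/4 - 23*sqrt(2)*z/4 - z/8 - 3/4 + 5*sqrt(2)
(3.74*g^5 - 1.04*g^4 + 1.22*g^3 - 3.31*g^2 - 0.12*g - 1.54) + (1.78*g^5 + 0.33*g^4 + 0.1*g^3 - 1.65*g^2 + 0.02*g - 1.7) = 5.52*g^5 - 0.71*g^4 + 1.32*g^3 - 4.96*g^2 - 0.1*g - 3.24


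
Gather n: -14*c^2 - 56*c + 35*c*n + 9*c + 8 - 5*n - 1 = -14*c^2 - 47*c + n*(35*c - 5) + 7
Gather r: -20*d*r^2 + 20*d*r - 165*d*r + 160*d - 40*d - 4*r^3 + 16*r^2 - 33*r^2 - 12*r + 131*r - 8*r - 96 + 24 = 120*d - 4*r^3 + r^2*(-20*d - 17) + r*(111 - 145*d) - 72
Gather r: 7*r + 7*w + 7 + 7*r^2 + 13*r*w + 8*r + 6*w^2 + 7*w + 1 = 7*r^2 + r*(13*w + 15) + 6*w^2 + 14*w + 8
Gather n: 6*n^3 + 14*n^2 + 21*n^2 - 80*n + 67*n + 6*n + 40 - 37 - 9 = 6*n^3 + 35*n^2 - 7*n - 6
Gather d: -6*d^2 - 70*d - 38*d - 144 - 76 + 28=-6*d^2 - 108*d - 192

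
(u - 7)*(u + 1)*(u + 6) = u^3 - 43*u - 42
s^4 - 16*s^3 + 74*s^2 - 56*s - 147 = (s - 7)^2*(s - 3)*(s + 1)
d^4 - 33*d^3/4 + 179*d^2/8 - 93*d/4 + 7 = (d - 4)*(d - 2)*(d - 7/4)*(d - 1/2)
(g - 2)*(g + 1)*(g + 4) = g^3 + 3*g^2 - 6*g - 8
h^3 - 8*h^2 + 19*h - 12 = (h - 4)*(h - 3)*(h - 1)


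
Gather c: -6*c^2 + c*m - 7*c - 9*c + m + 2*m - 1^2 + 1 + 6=-6*c^2 + c*(m - 16) + 3*m + 6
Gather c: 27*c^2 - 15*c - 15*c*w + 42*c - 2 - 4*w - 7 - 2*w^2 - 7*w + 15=27*c^2 + c*(27 - 15*w) - 2*w^2 - 11*w + 6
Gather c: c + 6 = c + 6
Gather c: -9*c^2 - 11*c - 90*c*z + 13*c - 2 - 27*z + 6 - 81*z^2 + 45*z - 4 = -9*c^2 + c*(2 - 90*z) - 81*z^2 + 18*z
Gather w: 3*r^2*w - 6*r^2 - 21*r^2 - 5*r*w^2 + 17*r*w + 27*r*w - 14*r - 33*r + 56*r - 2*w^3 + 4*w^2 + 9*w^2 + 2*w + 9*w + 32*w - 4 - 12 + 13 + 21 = -27*r^2 + 9*r - 2*w^3 + w^2*(13 - 5*r) + w*(3*r^2 + 44*r + 43) + 18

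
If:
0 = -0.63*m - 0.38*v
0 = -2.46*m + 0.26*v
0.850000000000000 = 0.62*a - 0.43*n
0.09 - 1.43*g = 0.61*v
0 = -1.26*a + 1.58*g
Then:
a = 0.08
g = 0.06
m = 0.00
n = -1.86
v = 0.00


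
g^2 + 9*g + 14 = (g + 2)*(g + 7)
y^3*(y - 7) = y^4 - 7*y^3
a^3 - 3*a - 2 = (a - 2)*(a + 1)^2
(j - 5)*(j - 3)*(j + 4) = j^3 - 4*j^2 - 17*j + 60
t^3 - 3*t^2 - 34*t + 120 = (t - 5)*(t - 4)*(t + 6)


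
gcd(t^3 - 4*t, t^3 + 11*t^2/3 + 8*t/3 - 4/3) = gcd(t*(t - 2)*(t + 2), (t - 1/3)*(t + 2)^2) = t + 2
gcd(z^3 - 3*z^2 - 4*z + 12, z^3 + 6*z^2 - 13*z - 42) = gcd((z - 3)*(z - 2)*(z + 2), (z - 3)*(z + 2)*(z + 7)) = z^2 - z - 6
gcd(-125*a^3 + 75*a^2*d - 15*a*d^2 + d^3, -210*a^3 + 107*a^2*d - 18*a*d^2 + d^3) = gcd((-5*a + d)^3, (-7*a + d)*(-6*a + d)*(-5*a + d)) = 5*a - d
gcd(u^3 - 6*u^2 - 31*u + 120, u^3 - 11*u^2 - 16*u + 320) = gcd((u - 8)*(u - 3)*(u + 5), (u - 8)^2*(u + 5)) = u^2 - 3*u - 40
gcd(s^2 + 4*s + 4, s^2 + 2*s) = s + 2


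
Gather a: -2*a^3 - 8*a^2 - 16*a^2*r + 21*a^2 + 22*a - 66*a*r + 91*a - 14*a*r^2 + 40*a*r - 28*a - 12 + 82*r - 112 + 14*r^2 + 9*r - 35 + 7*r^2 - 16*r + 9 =-2*a^3 + a^2*(13 - 16*r) + a*(-14*r^2 - 26*r + 85) + 21*r^2 + 75*r - 150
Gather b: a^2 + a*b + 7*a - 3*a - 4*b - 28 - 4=a^2 + 4*a + b*(a - 4) - 32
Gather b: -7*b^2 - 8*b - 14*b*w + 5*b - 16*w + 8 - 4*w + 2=-7*b^2 + b*(-14*w - 3) - 20*w + 10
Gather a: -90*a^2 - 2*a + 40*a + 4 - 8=-90*a^2 + 38*a - 4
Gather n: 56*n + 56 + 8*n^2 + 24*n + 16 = 8*n^2 + 80*n + 72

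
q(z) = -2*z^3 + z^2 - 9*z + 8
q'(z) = -6*z^2 + 2*z - 9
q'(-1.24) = -20.71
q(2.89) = -57.93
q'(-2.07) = -38.85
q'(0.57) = -9.81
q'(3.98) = -96.08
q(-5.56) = 432.71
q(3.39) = -88.93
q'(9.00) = -477.00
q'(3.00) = -57.00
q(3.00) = -64.00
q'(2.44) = -39.84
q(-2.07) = 48.65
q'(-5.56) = -205.60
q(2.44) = -37.06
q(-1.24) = 24.51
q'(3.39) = -71.17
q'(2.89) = -53.33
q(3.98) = -138.07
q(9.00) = -1450.00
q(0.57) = 2.82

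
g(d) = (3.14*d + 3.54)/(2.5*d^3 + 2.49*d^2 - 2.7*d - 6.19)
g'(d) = (3.14*d + 3.54)*(-7.5*d^2 - 4.98*d + 2.7)/(2.5*d^3 + 2.49*d^2 - 2.7*d - 6.19)^2 + 3.14/(2.5*d^3 + 2.49*d^2 - 2.7*d - 6.19)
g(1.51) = 2.06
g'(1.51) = -10.46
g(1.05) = -2.02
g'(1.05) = -7.37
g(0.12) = -0.61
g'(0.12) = -0.30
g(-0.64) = -0.37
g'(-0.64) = -0.51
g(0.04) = -0.58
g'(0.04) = -0.27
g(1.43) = 3.42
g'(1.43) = -27.36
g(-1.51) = 0.24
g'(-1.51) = -0.30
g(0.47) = -0.75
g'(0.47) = -0.62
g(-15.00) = 0.01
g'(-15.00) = 0.00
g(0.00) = -0.57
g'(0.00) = -0.26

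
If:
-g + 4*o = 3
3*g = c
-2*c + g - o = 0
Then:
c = -3/7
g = -1/7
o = 5/7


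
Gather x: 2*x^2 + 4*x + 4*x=2*x^2 + 8*x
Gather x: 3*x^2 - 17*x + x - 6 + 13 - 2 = 3*x^2 - 16*x + 5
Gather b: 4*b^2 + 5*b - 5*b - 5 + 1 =4*b^2 - 4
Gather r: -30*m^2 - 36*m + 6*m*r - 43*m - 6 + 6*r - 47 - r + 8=-30*m^2 - 79*m + r*(6*m + 5) - 45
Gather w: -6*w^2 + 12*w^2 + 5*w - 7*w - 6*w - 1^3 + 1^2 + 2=6*w^2 - 8*w + 2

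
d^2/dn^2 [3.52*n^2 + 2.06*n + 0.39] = 7.04000000000000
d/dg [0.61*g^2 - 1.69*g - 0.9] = 1.22*g - 1.69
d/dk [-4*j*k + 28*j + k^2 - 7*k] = -4*j + 2*k - 7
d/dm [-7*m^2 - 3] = -14*m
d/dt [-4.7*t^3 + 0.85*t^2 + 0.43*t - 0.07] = -14.1*t^2 + 1.7*t + 0.43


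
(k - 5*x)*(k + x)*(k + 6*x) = k^3 + 2*k^2*x - 29*k*x^2 - 30*x^3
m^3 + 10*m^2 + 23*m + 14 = (m + 1)*(m + 2)*(m + 7)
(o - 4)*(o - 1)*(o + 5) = o^3 - 21*o + 20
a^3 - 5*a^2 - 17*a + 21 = (a - 7)*(a - 1)*(a + 3)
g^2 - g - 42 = (g - 7)*(g + 6)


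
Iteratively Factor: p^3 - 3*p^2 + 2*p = (p)*(p^2 - 3*p + 2) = p*(p - 2)*(p - 1)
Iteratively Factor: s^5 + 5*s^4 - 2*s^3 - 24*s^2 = (s)*(s^4 + 5*s^3 - 2*s^2 - 24*s) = s*(s + 3)*(s^3 + 2*s^2 - 8*s) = s^2*(s + 3)*(s^2 + 2*s - 8) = s^2*(s - 2)*(s + 3)*(s + 4)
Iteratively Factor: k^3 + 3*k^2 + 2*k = (k + 2)*(k^2 + k) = k*(k + 2)*(k + 1)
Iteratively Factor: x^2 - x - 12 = (x - 4)*(x + 3)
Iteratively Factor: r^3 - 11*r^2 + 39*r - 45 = (r - 5)*(r^2 - 6*r + 9) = (r - 5)*(r - 3)*(r - 3)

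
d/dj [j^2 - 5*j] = 2*j - 5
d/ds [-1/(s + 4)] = (s + 4)^(-2)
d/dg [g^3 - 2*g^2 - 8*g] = 3*g^2 - 4*g - 8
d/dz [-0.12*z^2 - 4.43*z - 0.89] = -0.24*z - 4.43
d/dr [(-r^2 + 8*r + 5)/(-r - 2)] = (r^2 + 4*r - 11)/(r^2 + 4*r + 4)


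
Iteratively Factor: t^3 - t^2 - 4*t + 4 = (t - 1)*(t^2 - 4) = (t - 1)*(t + 2)*(t - 2)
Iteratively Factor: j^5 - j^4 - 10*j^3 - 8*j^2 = (j + 1)*(j^4 - 2*j^3 - 8*j^2) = (j - 4)*(j + 1)*(j^3 + 2*j^2) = j*(j - 4)*(j + 1)*(j^2 + 2*j) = j^2*(j - 4)*(j + 1)*(j + 2)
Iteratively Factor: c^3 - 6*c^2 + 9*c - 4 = (c - 1)*(c^2 - 5*c + 4) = (c - 4)*(c - 1)*(c - 1)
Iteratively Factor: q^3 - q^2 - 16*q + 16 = (q - 4)*(q^2 + 3*q - 4) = (q - 4)*(q - 1)*(q + 4)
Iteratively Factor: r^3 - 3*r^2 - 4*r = (r)*(r^2 - 3*r - 4) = r*(r - 4)*(r + 1)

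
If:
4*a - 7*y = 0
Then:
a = 7*y/4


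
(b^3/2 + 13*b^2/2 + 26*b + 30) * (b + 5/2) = b^4/2 + 31*b^3/4 + 169*b^2/4 + 95*b + 75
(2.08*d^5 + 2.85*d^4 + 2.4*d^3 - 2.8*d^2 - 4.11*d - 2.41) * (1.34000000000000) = 2.7872*d^5 + 3.819*d^4 + 3.216*d^3 - 3.752*d^2 - 5.5074*d - 3.2294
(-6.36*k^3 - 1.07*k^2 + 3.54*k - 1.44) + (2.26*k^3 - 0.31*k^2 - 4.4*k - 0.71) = -4.1*k^3 - 1.38*k^2 - 0.86*k - 2.15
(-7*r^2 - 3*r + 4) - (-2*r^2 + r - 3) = -5*r^2 - 4*r + 7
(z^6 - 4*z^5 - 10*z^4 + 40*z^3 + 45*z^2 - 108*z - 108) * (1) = z^6 - 4*z^5 - 10*z^4 + 40*z^3 + 45*z^2 - 108*z - 108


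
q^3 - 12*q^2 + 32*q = q*(q - 8)*(q - 4)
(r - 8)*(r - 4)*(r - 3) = r^3 - 15*r^2 + 68*r - 96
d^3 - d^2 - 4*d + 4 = (d - 2)*(d - 1)*(d + 2)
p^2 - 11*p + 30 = (p - 6)*(p - 5)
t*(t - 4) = t^2 - 4*t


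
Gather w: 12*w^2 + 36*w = 12*w^2 + 36*w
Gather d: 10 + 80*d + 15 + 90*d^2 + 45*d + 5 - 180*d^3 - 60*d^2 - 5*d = -180*d^3 + 30*d^2 + 120*d + 30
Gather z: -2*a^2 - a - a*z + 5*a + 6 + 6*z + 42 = -2*a^2 + 4*a + z*(6 - a) + 48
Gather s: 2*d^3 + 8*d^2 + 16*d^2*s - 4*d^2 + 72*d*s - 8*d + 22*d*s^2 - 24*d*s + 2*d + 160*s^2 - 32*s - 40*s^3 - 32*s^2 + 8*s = 2*d^3 + 4*d^2 - 6*d - 40*s^3 + s^2*(22*d + 128) + s*(16*d^2 + 48*d - 24)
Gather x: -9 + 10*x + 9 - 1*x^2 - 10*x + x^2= 0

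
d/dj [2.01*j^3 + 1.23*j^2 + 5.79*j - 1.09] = 6.03*j^2 + 2.46*j + 5.79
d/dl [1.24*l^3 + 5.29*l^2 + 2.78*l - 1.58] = 3.72*l^2 + 10.58*l + 2.78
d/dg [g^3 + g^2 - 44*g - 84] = 3*g^2 + 2*g - 44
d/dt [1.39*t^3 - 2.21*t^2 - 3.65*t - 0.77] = 4.17*t^2 - 4.42*t - 3.65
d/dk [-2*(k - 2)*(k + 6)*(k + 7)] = -6*k^2 - 44*k - 32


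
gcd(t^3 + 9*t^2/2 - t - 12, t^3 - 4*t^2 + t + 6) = 1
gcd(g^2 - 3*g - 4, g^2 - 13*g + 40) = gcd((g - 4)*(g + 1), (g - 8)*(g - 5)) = 1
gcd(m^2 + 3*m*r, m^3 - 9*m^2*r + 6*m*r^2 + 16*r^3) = 1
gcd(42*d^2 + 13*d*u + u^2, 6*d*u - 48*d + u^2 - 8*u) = 6*d + u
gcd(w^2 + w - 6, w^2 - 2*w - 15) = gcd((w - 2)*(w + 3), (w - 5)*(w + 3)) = w + 3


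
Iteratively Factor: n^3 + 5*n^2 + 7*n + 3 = (n + 1)*(n^2 + 4*n + 3) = (n + 1)*(n + 3)*(n + 1)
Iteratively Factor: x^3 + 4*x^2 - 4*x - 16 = (x + 4)*(x^2 - 4) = (x - 2)*(x + 4)*(x + 2)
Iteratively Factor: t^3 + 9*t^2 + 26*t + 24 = (t + 4)*(t^2 + 5*t + 6) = (t + 3)*(t + 4)*(t + 2)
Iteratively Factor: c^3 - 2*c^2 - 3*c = (c)*(c^2 - 2*c - 3) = c*(c + 1)*(c - 3)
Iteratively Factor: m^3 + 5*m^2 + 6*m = (m + 2)*(m^2 + 3*m) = (m + 2)*(m + 3)*(m)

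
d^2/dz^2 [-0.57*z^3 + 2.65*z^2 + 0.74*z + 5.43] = 5.3 - 3.42*z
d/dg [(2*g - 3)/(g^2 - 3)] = 2*(-g^2 + 3*g - 3)/(g^4 - 6*g^2 + 9)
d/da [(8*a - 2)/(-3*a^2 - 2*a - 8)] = 4*(6*a^2 - 3*a - 17)/(9*a^4 + 12*a^3 + 52*a^2 + 32*a + 64)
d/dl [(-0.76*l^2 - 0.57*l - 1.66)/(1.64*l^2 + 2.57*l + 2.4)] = (-1.0184*l^2 + 1.7968*l + 2.8982)/(2.6896*l^4 + 8.4296*l^3 + 14.4769*l^2 + 12.336*l + 5.76)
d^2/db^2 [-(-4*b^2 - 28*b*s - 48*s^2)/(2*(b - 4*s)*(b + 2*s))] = 12*s*(-3*b^3 - 20*b^2*s - 32*b*s^2 - 32*s^3)/(-b^6 + 6*b^5*s + 12*b^4*s^2 - 88*b^3*s^3 - 96*b^2*s^4 + 384*b*s^5 + 512*s^6)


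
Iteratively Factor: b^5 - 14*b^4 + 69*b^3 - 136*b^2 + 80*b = (b - 5)*(b^4 - 9*b^3 + 24*b^2 - 16*b) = b*(b - 5)*(b^3 - 9*b^2 + 24*b - 16) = b*(b - 5)*(b - 4)*(b^2 - 5*b + 4) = b*(b - 5)*(b - 4)^2*(b - 1)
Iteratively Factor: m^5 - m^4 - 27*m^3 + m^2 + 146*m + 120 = (m + 2)*(m^4 - 3*m^3 - 21*m^2 + 43*m + 60) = (m - 3)*(m + 2)*(m^3 - 21*m - 20) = (m - 5)*(m - 3)*(m + 2)*(m^2 + 5*m + 4) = (m - 5)*(m - 3)*(m + 2)*(m + 4)*(m + 1)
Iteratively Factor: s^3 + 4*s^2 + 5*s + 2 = (s + 2)*(s^2 + 2*s + 1) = (s + 1)*(s + 2)*(s + 1)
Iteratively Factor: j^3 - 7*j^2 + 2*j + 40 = (j + 2)*(j^2 - 9*j + 20) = (j - 4)*(j + 2)*(j - 5)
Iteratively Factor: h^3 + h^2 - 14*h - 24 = (h + 2)*(h^2 - h - 12) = (h + 2)*(h + 3)*(h - 4)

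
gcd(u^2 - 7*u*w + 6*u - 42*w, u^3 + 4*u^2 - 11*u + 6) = u + 6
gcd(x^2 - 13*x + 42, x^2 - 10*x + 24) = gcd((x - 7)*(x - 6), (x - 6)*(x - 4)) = x - 6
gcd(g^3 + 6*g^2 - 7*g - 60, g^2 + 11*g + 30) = g + 5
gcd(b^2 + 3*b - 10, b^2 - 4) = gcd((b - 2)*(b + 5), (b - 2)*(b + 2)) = b - 2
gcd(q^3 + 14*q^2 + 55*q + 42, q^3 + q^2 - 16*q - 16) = q + 1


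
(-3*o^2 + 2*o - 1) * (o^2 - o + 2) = -3*o^4 + 5*o^3 - 9*o^2 + 5*o - 2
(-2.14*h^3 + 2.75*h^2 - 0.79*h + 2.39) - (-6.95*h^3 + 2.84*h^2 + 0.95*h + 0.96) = 4.81*h^3 - 0.0899999999999999*h^2 - 1.74*h + 1.43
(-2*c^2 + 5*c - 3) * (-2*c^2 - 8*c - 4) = 4*c^4 + 6*c^3 - 26*c^2 + 4*c + 12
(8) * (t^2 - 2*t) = 8*t^2 - 16*t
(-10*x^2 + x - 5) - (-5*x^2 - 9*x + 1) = -5*x^2 + 10*x - 6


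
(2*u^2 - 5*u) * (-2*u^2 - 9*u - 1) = -4*u^4 - 8*u^3 + 43*u^2 + 5*u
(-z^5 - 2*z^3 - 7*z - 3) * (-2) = 2*z^5 + 4*z^3 + 14*z + 6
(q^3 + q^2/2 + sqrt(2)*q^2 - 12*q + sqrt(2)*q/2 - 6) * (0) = 0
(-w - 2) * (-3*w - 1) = 3*w^2 + 7*w + 2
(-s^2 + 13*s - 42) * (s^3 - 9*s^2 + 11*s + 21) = -s^5 + 22*s^4 - 170*s^3 + 500*s^2 - 189*s - 882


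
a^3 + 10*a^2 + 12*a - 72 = (a - 2)*(a + 6)^2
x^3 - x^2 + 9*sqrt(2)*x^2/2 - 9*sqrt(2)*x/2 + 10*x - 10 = (x - 1)*(x + 2*sqrt(2))*(x + 5*sqrt(2)/2)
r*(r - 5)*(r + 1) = r^3 - 4*r^2 - 5*r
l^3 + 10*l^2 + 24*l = l*(l + 4)*(l + 6)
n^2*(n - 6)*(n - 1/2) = n^4 - 13*n^3/2 + 3*n^2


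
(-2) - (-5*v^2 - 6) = 5*v^2 + 4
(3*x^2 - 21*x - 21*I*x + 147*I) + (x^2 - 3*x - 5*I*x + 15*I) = 4*x^2 - 24*x - 26*I*x + 162*I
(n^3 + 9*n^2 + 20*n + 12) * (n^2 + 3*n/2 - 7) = n^5 + 21*n^4/2 + 53*n^3/2 - 21*n^2 - 122*n - 84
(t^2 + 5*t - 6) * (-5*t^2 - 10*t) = -5*t^4 - 35*t^3 - 20*t^2 + 60*t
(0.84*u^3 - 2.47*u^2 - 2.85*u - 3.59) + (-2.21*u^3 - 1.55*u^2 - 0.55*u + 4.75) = -1.37*u^3 - 4.02*u^2 - 3.4*u + 1.16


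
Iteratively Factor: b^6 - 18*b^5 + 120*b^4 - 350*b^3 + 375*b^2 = (b - 3)*(b^5 - 15*b^4 + 75*b^3 - 125*b^2) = (b - 5)*(b - 3)*(b^4 - 10*b^3 + 25*b^2) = (b - 5)^2*(b - 3)*(b^3 - 5*b^2) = (b - 5)^3*(b - 3)*(b^2) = b*(b - 5)^3*(b - 3)*(b)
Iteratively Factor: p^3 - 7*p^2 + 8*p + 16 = (p - 4)*(p^2 - 3*p - 4) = (p - 4)*(p + 1)*(p - 4)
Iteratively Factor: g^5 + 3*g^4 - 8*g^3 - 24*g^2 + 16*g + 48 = (g + 3)*(g^4 - 8*g^2 + 16) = (g - 2)*(g + 3)*(g^3 + 2*g^2 - 4*g - 8) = (g - 2)^2*(g + 3)*(g^2 + 4*g + 4) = (g - 2)^2*(g + 2)*(g + 3)*(g + 2)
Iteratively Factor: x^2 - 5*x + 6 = (x - 3)*(x - 2)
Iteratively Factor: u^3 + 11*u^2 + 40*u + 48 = (u + 4)*(u^2 + 7*u + 12) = (u + 4)^2*(u + 3)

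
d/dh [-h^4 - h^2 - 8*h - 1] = -4*h^3 - 2*h - 8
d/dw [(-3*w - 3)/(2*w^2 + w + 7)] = 3*(-2*w^2 - w + (w + 1)*(4*w + 1) - 7)/(2*w^2 + w + 7)^2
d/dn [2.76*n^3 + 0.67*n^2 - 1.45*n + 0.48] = 8.28*n^2 + 1.34*n - 1.45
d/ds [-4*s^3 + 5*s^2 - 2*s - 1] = -12*s^2 + 10*s - 2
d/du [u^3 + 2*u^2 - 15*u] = 3*u^2 + 4*u - 15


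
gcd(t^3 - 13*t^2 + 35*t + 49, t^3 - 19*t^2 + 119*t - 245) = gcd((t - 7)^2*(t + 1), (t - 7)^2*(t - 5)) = t^2 - 14*t + 49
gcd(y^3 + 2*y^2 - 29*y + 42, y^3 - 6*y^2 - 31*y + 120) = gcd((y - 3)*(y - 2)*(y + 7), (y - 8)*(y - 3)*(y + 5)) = y - 3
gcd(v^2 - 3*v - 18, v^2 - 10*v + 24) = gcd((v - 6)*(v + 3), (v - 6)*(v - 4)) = v - 6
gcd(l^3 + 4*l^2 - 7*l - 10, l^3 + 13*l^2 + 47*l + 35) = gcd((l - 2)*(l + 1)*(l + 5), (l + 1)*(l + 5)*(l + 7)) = l^2 + 6*l + 5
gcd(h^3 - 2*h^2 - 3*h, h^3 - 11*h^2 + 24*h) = h^2 - 3*h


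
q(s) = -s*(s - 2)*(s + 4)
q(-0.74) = -6.61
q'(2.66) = -23.87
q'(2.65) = -23.67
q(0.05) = 0.39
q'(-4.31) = -30.49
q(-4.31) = 8.43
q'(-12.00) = -376.00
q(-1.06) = -9.54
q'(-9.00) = -199.00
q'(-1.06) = 8.87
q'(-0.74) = 9.32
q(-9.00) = 495.00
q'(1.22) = -1.35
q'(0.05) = 7.79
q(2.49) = -7.92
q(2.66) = -11.69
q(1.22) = 4.97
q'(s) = -s*(s - 2) - s*(s + 4) - (s - 2)*(s + 4)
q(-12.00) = 1344.00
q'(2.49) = -20.56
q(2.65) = -11.45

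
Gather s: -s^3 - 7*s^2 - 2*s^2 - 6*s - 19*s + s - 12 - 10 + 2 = -s^3 - 9*s^2 - 24*s - 20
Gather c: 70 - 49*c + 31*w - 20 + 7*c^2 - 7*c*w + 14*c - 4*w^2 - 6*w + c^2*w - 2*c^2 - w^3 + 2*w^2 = c^2*(w + 5) + c*(-7*w - 35) - w^3 - 2*w^2 + 25*w + 50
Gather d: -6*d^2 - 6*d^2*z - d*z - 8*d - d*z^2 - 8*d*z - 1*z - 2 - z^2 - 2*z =d^2*(-6*z - 6) + d*(-z^2 - 9*z - 8) - z^2 - 3*z - 2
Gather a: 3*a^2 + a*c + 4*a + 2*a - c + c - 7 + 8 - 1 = 3*a^2 + a*(c + 6)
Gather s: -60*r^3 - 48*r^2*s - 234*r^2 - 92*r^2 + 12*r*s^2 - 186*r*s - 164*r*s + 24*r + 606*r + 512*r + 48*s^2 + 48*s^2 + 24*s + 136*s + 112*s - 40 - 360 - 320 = -60*r^3 - 326*r^2 + 1142*r + s^2*(12*r + 96) + s*(-48*r^2 - 350*r + 272) - 720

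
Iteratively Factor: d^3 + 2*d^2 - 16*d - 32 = (d + 2)*(d^2 - 16) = (d - 4)*(d + 2)*(d + 4)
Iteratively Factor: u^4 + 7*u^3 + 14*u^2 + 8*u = (u + 2)*(u^3 + 5*u^2 + 4*u) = (u + 2)*(u + 4)*(u^2 + u) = u*(u + 2)*(u + 4)*(u + 1)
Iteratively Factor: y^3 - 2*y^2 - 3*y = (y - 3)*(y^2 + y) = y*(y - 3)*(y + 1)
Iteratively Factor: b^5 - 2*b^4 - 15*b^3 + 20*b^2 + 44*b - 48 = (b - 2)*(b^4 - 15*b^2 - 10*b + 24) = (b - 2)*(b + 2)*(b^3 - 2*b^2 - 11*b + 12) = (b - 2)*(b + 2)*(b + 3)*(b^2 - 5*b + 4) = (b - 2)*(b - 1)*(b + 2)*(b + 3)*(b - 4)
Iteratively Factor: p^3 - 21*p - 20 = (p + 1)*(p^2 - p - 20) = (p - 5)*(p + 1)*(p + 4)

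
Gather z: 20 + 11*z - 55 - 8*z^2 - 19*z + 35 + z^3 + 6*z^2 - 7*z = z^3 - 2*z^2 - 15*z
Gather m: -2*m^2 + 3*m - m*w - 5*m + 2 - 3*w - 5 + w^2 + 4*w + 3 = -2*m^2 + m*(-w - 2) + w^2 + w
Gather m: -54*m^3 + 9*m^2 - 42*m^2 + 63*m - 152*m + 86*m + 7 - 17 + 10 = -54*m^3 - 33*m^2 - 3*m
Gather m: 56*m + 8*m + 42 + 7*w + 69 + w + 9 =64*m + 8*w + 120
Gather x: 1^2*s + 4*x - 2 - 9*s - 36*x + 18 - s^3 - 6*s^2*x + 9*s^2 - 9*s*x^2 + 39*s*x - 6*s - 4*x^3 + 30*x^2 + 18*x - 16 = -s^3 + 9*s^2 - 14*s - 4*x^3 + x^2*(30 - 9*s) + x*(-6*s^2 + 39*s - 14)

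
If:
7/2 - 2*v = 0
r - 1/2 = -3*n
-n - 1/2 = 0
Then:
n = -1/2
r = 2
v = 7/4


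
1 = 1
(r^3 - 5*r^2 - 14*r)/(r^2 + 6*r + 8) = r*(r - 7)/(r + 4)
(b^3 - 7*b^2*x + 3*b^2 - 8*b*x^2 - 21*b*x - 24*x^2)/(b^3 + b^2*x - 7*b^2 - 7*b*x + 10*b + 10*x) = (b^2 - 8*b*x + 3*b - 24*x)/(b^2 - 7*b + 10)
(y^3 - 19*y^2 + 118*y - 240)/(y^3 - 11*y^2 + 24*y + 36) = (y^2 - 13*y + 40)/(y^2 - 5*y - 6)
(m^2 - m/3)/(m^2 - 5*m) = (m - 1/3)/(m - 5)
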